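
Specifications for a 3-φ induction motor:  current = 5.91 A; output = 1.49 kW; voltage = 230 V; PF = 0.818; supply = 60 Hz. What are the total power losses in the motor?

436 W

P_in = √3·V·I·cosφ = 1.732×230×5.91×0.818 = 1926 W
P_out = 1490 W
Losses = P_in − P_out = 1926 − 1490 = 436 W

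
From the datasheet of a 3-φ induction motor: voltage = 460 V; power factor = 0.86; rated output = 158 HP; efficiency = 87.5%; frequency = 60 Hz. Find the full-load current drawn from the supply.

197 A

P_out = 158 × 746 = 117868 W
P_in = P_out / η = 117868 / 0.875 = 134706 W
I_L = P_in / (√3·V_L·cosφ) = 134706 / (1.732 × 460 × 0.86) = 197 A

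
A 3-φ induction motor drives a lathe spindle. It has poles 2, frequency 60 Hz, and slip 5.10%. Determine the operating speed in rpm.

n_s = 120f/p = 120×60/2 = 3600 rpm
n = n_s(1 − s) = 3600 × (1 − 0.051) = 3416 rpm

3416 rpm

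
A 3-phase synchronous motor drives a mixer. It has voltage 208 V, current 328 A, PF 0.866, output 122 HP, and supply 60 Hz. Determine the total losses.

11.3 kW

P_in = √3·V·I·cosφ = 1.732×208×328×0.866 = 102330 W
P_out = 122×746 = 91012 W
Losses = P_in − P_out = 102330 − 91012 = 11318 W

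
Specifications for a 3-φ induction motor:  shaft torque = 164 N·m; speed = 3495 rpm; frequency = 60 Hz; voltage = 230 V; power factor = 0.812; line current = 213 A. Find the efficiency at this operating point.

87.1 %

ω = 2π × 3495/60 = 366 rad/s; P_out = τω = 164 × 366 = 60024 W
P_in = √3·V_L·I_L·cosφ = 1.732 × 230 × 213 × 0.812 = 68899 W
η = P_out / P_in = 60024 / 68899 = 0.871 = 87.1%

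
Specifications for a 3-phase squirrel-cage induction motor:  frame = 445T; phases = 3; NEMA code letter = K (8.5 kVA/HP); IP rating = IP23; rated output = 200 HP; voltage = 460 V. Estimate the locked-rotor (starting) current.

S_LR = 8.5 × 200 = 1700 kVA
I_LR = S_LR/(√3·V_L) = 1700000/(1.732×460) = 2130 A

2130 A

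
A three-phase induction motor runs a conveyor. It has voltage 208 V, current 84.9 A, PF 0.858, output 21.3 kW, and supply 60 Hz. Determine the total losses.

P_in = √3·V·I·cosφ = 1.732×208×84.9×0.858 = 26243 W
P_out = 21300 W
Losses = P_in − P_out = 26243 − 21300 = 4943 W

4.94 kW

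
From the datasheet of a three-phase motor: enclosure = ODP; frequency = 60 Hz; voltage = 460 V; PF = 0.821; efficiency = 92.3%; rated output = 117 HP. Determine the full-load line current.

P_out = 117 × 746 = 87282 W
P_in = P_out / η = 87282 / 0.923 = 94563 W
I_L = P_in / (√3·V_L·cosφ) = 94563 / (1.732 × 460 × 0.821) = 145 A

145 A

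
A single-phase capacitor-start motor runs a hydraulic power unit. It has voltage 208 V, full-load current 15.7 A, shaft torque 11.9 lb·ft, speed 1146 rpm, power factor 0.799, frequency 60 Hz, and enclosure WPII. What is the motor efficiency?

74.2 %

τ = 11.9 lb·ft × 1.356 = 16.14 N·m
ω = 2π × 1146/60 = 120 rad/s; P_out = τω = 16.14 × 120 = 1937 W
P_in = V·I·cosφ = 208 × 15.7 × 0.799 = 2609 W
η = P_out / P_in = 1937 / 2609 = 0.742 = 74.2%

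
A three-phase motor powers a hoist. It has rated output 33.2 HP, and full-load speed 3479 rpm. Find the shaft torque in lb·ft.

50.1 lb·ft

P_out = 33.2 × 746 = 24767 W
ω = 2π × 3479/60 = 364.3 rad/s
τ = P_out/ω = 24767/364.3 = 67.99 N·m
In lb·ft: 67.99/1.356 = 50.1 lb·ft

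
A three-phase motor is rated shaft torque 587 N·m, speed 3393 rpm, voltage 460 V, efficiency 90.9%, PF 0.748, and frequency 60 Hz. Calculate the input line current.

ω = 2π×3393/60 = 355.3 rad/s; P_out = τω = 587 × 355.3 = 208561 W
P_in = P_out / η = 208561 / 0.909 = 229440 W
I_L = P_in / (√3·V_L·cosφ) = 229440 / (1.732 × 460 × 0.748) = 385 A

385 A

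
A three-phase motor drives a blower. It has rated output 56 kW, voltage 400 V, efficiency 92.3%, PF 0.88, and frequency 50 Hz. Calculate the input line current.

P_out = 56 kW = 56000 W
P_in = P_out / η = 56000 / 0.923 = 60672 W
I_L = P_in / (√3·V_L·cosφ) = 60672 / (1.732 × 400 × 0.88) = 99.5 A

99.5 A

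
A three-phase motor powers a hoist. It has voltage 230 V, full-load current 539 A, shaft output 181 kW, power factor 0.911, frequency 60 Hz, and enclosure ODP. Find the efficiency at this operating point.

92.5 %

P_out = 181 kW = 181000 W
P_in = √3·V_L·I_L·cosφ = 1.732 × 230 × 539 × 0.911 = 195606 W
η = P_out / P_in = 181000 / 195606 = 0.925 = 92.5%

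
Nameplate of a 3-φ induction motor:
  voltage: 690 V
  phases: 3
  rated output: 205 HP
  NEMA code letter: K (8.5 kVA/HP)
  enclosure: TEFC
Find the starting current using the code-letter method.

S_LR = 8.5 × 205 = 1742.5 kVA
I_LR = S_LR/(√3·V_L) = 1742500/(1.732×690) = 1460 A

1460 A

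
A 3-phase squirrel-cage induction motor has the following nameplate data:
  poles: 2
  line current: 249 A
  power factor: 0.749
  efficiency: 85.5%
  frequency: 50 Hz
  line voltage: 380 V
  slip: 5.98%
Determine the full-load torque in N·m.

P_in = √3·V·I·cosφ = 1.732 × 380 × 249 × 0.749 = 122747 W
P_out = η·P_in = 0.855 × 122747 = 104949 W
n_s = 120×50/2 = 3000 rpm; n = 3000×(1−0.0598) = 2821 rpm
ω = 2π×2821/60 = 295.4 rad/s
τ = P_out/ω = 104949/295.4 = 355 N·m

355 N·m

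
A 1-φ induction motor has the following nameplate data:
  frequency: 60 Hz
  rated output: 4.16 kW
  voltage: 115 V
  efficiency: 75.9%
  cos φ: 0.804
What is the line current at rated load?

59.3 A

P_out = 4.16 kW = 4160 W
P_in = P_out / η = 4160 / 0.759 = 5481 W
I = P_in / (V·cosφ) = 5481 / (115 × 0.804) = 59.3 A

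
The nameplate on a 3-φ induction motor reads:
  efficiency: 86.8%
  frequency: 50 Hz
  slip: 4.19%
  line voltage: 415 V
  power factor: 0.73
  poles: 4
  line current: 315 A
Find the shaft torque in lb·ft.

P_in = √3·V·I·cosφ = 1.732 × 415 × 315 × 0.73 = 165283 W
P_out = η·P_in = 0.868 × 165283 = 143466 W
n_s = 120×50/4 = 1500 rpm; n = 1500×(1−0.0419) = 1437 rpm
ω = 2π×1437/60 = 150.5 rad/s
τ = P_out/ω = 143466/150.5 = 953.3 N·m
In lb·ft: 953.3/1.356 = 703 lb·ft

703 lb·ft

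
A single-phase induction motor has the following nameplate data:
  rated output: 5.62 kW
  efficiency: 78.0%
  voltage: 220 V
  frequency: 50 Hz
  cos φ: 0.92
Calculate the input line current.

35.6 A

P_out = 5.62 kW = 5620 W
P_in = P_out / η = 5620 / 0.780 = 7205 W
I = P_in / (V·cosφ) = 7205 / (220 × 0.92) = 35.6 A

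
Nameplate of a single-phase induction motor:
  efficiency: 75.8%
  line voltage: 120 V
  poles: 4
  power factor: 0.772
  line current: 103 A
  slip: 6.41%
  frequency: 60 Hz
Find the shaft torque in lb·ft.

P_in = V·I·cosφ = 120 × 103 × 0.772 = 9542 W
P_out = η·P_in = 0.758 × 9542 = 7233 W
n_s = 120×60/4 = 1800 rpm; n = 1800×(1−0.0641) = 1685 rpm
ω = 2π×1685/60 = 176.5 rad/s
τ = P_out/ω = 7233/176.5 = 40.98 N·m
In lb·ft: 40.98/1.356 = 30.2 lb·ft

30.2 lb·ft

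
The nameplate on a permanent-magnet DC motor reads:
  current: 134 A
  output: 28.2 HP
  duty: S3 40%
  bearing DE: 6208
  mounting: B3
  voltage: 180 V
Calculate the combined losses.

P_in = V·I = 180×134 = 24120 W
P_out = 28.2×746 = 21037 W
Losses = P_in − P_out = 24120 − 21037 = 3083 W

3080 W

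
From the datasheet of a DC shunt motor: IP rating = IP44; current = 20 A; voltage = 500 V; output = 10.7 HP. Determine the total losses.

2020 W

P_in = V·I = 500×20 = 10000 W
P_out = 10.7×746 = 7982 W
Losses = P_in − P_out = 10000 − 7982 = 2018 W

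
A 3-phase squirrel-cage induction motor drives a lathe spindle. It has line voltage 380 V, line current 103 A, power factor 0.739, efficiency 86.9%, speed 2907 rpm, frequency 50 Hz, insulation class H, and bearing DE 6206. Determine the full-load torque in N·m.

143 N·m

P_in = √3·V·I·cosφ = 1.732 × 380 × 103 × 0.739 = 50097 W
P_out = η·P_in = 0.869 × 50097 = 43534 W
n = 2907 rpm
ω = 2π×2907/60 = 304.4 rad/s
τ = P_out/ω = 43534/304.4 = 143 N·m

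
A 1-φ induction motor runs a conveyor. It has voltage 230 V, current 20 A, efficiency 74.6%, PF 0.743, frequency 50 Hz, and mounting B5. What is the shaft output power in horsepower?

P_in = V·I·cosφ = 230 × 20 × 0.743 = 3418 W
P_out = η·P_in = 0.746 × 3418 = 2550 W
= 2550/746 = 3.42 HP

3.42 HP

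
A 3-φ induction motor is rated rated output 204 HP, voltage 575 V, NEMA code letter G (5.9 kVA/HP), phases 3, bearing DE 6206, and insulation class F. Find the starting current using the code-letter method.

1210 A

S_LR = 5.9 × 204 = 1203.6 kVA
I_LR = S_LR/(√3·V_L) = 1203600/(1.732×575) = 1210 A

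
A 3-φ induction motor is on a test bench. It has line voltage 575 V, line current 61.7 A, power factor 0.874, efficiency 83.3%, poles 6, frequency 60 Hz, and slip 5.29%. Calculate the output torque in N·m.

376 N·m

P_in = √3·V·I·cosφ = 1.732 × 575 × 61.7 × 0.874 = 53705 W
P_out = η·P_in = 0.833 × 53705 = 44736 W
n_s = 120×60/6 = 1200 rpm; n = 1200×(1−0.0529) = 1137 rpm
ω = 2π×1137/60 = 119.1 rad/s
τ = P_out/ω = 44736/119.1 = 376 N·m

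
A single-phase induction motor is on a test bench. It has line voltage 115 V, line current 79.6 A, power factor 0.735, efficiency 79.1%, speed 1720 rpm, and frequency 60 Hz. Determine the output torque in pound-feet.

21.8 lb·ft

P_in = V·I·cosφ = 115 × 79.6 × 0.735 = 6728 W
P_out = η·P_in = 0.791 × 6728 = 5322 W
n = 1720 rpm
ω = 2π×1720/60 = 180.1 rad/s
τ = P_out/ω = 5322/180.1 = 29.55 N·m
In lb·ft: 29.55/1.356 = 21.8 lb·ft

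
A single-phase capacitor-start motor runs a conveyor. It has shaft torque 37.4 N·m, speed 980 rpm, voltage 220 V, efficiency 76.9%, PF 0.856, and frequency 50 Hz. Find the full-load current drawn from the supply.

26.5 A

ω = 2π×980/60 = 102.6 rad/s; P_out = τω = 37.4 × 102.6 = 3837 W
P_in = P_out / η = 3837 / 0.769 = 4990 W
I = P_in / (V·cosφ) = 4990 / (220 × 0.856) = 26.5 A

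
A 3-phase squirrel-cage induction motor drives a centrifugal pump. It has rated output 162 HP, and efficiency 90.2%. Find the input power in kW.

134 kW

P_out = 162 × 746 = 120852 W
P_in = P_out/η = 120852/0.902 = 133982 W = 134 kW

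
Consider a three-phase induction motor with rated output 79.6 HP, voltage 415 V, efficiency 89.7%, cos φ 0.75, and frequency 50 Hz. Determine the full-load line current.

P_out = 79.6 × 746 = 59382 W
P_in = P_out / η = 59382 / 0.897 = 66201 W
I_L = P_in / (√3·V_L·cosφ) = 66201 / (1.732 × 415 × 0.75) = 123 A

123 A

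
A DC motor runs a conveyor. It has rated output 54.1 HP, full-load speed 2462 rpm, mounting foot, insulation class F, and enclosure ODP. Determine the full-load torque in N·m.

P_out = 54.1 × 746 = 40359 W
ω = 2π × 2462/60 = 257.8 rad/s
τ = P_out/ω = 40359/257.8 = 157 N·m

157 N·m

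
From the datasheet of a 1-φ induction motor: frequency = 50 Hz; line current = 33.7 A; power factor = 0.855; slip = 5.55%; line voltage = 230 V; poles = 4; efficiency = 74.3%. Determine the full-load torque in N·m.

P_in = V·I·cosφ = 230 × 33.7 × 0.855 = 6627 W
P_out = η·P_in = 0.743 × 6627 = 4924 W
n_s = 120×50/4 = 1500 rpm; n = 1500×(1−0.0555) = 1417 rpm
ω = 2π×1417/60 = 148.4 rad/s
τ = P_out/ω = 4924/148.4 = 33.2 N·m

33.2 N·m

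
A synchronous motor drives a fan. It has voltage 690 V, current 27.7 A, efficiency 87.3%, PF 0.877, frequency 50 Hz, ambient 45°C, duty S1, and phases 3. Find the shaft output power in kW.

P_in = √3·V·I·cosφ = 1.732 × 690 × 27.7 × 0.877 = 29032 W
P_out = η·P_in = 0.873 × 29032 = 25345 W

25.3 kW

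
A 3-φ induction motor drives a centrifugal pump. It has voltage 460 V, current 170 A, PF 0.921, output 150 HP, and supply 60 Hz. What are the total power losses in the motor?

12.8 kW

P_in = √3·V·I·cosφ = 1.732×460×170×0.921 = 124742 W
P_out = 150×746 = 111900 W
Losses = P_in − P_out = 124742 − 111900 = 12842 W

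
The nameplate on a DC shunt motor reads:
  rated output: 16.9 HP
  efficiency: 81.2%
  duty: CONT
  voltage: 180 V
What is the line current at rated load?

86.3 A

P_out = 16.9 × 746 = 12607 W
P_in = P_out / η = 12607 / 0.812 = 15526 W
I = P_in / V = 15526 / 180 = 86.3 A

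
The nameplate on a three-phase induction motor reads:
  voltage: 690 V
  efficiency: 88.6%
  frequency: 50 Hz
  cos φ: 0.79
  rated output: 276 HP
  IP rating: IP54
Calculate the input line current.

P_out = 276 × 746 = 205896 W
P_in = P_out / η = 205896 / 0.886 = 232388 W
I_L = P_in / (√3·V_L·cosφ) = 232388 / (1.732 × 690 × 0.79) = 246 A

246 A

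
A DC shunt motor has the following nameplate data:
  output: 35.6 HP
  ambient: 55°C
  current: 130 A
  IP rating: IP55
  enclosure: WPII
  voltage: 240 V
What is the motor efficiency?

85.1 %

P_out = 35.6 × 746 = 26558 W
P_in = V·I = 240 × 130 = 31200 W
η = P_out / P_in = 26558 / 31200 = 0.851 = 85.1%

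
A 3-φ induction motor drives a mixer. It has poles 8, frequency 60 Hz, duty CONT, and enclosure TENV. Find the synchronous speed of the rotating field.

n_s = 120f/p = 120×60/8 = 900 rpm

900 rpm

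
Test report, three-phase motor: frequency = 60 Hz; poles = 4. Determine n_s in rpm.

n_s = 120f/p = 120×60/4 = 1800 rpm

1800 rpm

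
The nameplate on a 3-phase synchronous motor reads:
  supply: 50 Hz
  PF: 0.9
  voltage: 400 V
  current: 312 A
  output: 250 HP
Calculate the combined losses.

8040 W

P_in = √3·V·I·cosφ = 1.732×400×312×0.9 = 194538 W
P_out = 250×746 = 186500 W
Losses = P_in − P_out = 194538 − 186500 = 8038 W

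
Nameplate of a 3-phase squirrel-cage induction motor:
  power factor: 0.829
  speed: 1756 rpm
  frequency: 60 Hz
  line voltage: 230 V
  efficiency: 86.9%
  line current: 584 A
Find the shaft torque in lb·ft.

672 lb·ft

P_in = √3·V·I·cosφ = 1.732 × 230 × 584 × 0.829 = 192860 W
P_out = η·P_in = 0.869 × 192860 = 167595 W
n = 1756 rpm
ω = 2π×1756/60 = 183.9 rad/s
τ = P_out/ω = 167595/183.9 = 911.3 N·m
In lb·ft: 911.3/1.356 = 672 lb·ft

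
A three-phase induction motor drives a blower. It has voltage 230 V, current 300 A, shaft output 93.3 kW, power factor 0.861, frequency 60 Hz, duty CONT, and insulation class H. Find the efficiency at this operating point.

P_out = 93.3 kW = 93300 W
P_in = √3·V_L·I_L·cosφ = 1.732 × 230 × 300 × 0.861 = 102896 W
η = P_out / P_in = 93300 / 102896 = 0.907 = 90.7%

90.7 %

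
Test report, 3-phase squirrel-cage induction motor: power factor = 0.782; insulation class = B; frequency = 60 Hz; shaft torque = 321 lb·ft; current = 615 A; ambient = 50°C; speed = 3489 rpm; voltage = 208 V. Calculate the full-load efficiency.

τ = 321 lb·ft × 1.356 = 435.3 N·m
ω = 2π × 3489/60 = 365.4 rad/s; P_out = τω = 435.3 × 365.4 = 159059 W
P_in = √3·V_L·I_L·cosφ = 1.732 × 208 × 615 × 0.782 = 173258 W
η = P_out / P_in = 159059 / 173258 = 0.918 = 91.8%

91.8 %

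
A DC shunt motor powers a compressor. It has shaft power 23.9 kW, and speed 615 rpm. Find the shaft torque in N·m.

ω = 2π × 615/60 = 64.4 rad/s
τ = P/ω = 23900/64.4 = 371 N·m

371 N·m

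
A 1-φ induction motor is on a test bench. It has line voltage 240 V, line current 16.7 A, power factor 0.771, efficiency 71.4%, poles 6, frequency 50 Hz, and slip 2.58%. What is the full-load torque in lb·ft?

P_in = V·I·cosφ = 240 × 16.7 × 0.771 = 3090 W
P_out = η·P_in = 0.714 × 3090 = 2206 W
n_s = 120×50/6 = 1000 rpm; n = 1000×(1−0.0258) = 974 rpm
ω = 2π×974/60 = 102 rad/s
τ = P_out/ω = 2206/102 = 21.63 N·m
In lb·ft: 21.63/1.356 = 16 lb·ft

16 lb·ft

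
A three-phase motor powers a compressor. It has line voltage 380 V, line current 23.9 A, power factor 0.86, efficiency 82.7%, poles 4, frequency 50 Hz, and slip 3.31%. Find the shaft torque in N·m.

P_in = √3·V·I·cosφ = 1.732 × 380 × 23.9 × 0.86 = 13528 W
P_out = η·P_in = 0.827 × 13528 = 11188 W
n_s = 120×50/4 = 1500 rpm; n = 1500×(1−0.0331) = 1450 rpm
ω = 2π×1450/60 = 151.8 rad/s
τ = P_out/ω = 11188/151.8 = 73.7 N·m

73.7 N·m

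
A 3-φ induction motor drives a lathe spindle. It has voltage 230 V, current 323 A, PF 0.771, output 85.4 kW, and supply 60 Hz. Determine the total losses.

13.8 kW

P_in = √3·V·I·cosφ = 1.732×230×323×0.771 = 99205 W
P_out = 85400 W
Losses = P_in − P_out = 99205 − 85400 = 13805 W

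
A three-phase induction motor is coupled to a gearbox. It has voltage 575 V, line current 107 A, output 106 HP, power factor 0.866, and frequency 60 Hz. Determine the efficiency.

85.7 %

P_out = 106 × 746 = 79076 W
P_in = √3·V_L·I_L·cosφ = 1.732 × 575 × 107 × 0.866 = 92282 W
η = P_out / P_in = 79076 / 92282 = 0.857 = 85.7%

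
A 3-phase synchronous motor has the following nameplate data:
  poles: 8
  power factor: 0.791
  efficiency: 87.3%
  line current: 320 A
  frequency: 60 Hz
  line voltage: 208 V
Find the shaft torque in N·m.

P_in = √3·V·I·cosφ = 1.732 × 208 × 320 × 0.791 = 91188 W
P_out = η·P_in = 0.873 × 91188 = 79607 W
n = n_s = 120×60/8 = 900 rpm (synchronous)
ω = 2π×900/60 = 94.25 rad/s
τ = P_out/ω = 79607/94.25 = 845 N·m

845 N·m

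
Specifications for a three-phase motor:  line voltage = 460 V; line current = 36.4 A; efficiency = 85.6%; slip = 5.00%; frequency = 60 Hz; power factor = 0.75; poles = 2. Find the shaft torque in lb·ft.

P_in = √3·V·I·cosφ = 1.732 × 460 × 36.4 × 0.75 = 21750 W
P_out = η·P_in = 0.856 × 21750 = 18618 W
n_s = 120×60/2 = 3600 rpm; n = 3600×(1−0.05) = 3420 rpm
ω = 2π×3420/60 = 358.1 rad/s
τ = P_out/ω = 18618/358.1 = 51.99 N·m
In lb·ft: 51.99/1.356 = 38.3 lb·ft

38.3 lb·ft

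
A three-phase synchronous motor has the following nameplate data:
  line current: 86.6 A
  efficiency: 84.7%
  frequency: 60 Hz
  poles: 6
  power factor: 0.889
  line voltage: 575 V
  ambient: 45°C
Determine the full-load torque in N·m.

P_in = √3·V·I·cosφ = 1.732 × 575 × 86.6 × 0.889 = 76672 W
P_out = η·P_in = 0.847 × 76672 = 64941 W
n = n_s = 120×60/6 = 1200 rpm (synchronous)
ω = 2π×1200/60 = 125.7 rad/s
τ = P_out/ω = 64941/125.7 = 517 N·m

517 N·m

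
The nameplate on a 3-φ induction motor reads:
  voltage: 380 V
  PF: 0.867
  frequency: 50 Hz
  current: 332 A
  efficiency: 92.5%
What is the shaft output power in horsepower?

P_in = √3·V·I·cosφ = 1.732 × 380 × 332 × 0.867 = 189447 W
P_out = η·P_in = 0.925 × 189447 = 175238 W
= 175238/746 = 235 HP

235 HP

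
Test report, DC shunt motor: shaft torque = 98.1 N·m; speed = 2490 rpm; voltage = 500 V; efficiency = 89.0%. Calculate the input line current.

57.5 A

ω = 2π×2490/60 = 260.8 rad/s; P_out = τω = 98.1 × 260.8 = 25584 W
P_in = P_out / η = 25584 / 0.890 = 28746 W
I = P_in / V = 28746 / 500 = 57.5 A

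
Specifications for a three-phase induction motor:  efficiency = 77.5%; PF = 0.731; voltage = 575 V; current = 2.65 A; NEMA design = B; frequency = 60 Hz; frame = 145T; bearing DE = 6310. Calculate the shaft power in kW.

1.5 kW

P_in = √3·V·I·cosφ = 1.732 × 575 × 2.65 × 0.731 = 1929 W
P_out = η·P_in = 0.775 × 1929 = 1495 W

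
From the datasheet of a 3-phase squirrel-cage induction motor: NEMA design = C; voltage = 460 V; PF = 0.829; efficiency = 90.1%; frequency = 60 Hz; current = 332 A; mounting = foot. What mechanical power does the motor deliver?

198 kW

P_in = √3·V·I·cosφ = 1.732 × 460 × 332 × 0.829 = 219280 W
P_out = η·P_in = 0.901 × 219280 = 197571 W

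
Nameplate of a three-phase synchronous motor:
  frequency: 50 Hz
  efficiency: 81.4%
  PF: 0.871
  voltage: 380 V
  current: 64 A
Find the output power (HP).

40 HP

P_in = √3·V·I·cosφ = 1.732 × 380 × 64 × 0.871 = 36688 W
P_out = η·P_in = 0.814 × 36688 = 29864 W
= 29864/746 = 40 HP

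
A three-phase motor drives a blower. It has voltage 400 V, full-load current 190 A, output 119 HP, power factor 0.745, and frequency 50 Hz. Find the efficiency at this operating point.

P_out = 119 × 746 = 88774 W
P_in = √3·V_L·I_L·cosφ = 1.732 × 400 × 190 × 0.745 = 98066 W
η = P_out / P_in = 88774 / 98066 = 0.905 = 90.5%

90.5 %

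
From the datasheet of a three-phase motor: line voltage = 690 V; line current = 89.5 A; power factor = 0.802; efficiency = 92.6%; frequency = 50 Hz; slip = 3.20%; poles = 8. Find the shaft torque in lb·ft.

771 lb·ft

P_in = √3·V·I·cosφ = 1.732 × 690 × 89.5 × 0.802 = 85782 W
P_out = η·P_in = 0.926 × 85782 = 79434 W
n_s = 120×50/8 = 750 rpm; n = 750×(1−0.032) = 726 rpm
ω = 2π×726/60 = 76.03 rad/s
τ = P_out/ω = 79434/76.03 = 1045 N·m
In lb·ft: 1045/1.356 = 771 lb·ft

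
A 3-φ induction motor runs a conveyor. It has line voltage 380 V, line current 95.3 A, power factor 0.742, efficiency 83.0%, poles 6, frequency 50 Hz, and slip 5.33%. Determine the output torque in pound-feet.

P_in = √3·V·I·cosφ = 1.732 × 380 × 95.3 × 0.742 = 46540 W
P_out = η·P_in = 0.83 × 46540 = 38628 W
n_s = 120×50/6 = 1000 rpm; n = 1000×(1−0.0533) = 947 rpm
ω = 2π×947/60 = 99.17 rad/s
τ = P_out/ω = 38628/99.17 = 389.5 N·m
In lb·ft: 389.5/1.356 = 287 lb·ft

287 lb·ft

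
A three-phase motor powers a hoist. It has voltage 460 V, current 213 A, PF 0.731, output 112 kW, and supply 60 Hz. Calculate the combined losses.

12100 W

P_in = √3·V·I·cosφ = 1.732×460×213×0.731 = 124052 W
P_out = 112000 W
Losses = P_in − P_out = 124052 − 112000 = 12052 W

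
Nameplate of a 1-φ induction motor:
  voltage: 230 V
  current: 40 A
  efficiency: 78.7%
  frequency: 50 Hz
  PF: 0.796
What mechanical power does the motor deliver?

P_in = V·I·cosφ = 230 × 40 × 0.796 = 7323 W
P_out = η·P_in = 0.787 × 7323 = 5763 W

5.76 kW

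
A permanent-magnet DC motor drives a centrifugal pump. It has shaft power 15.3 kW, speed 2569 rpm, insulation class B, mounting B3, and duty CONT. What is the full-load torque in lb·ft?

41.9 lb·ft

ω = 2π × 2569/60 = 269 rad/s
τ = P/ω = 15300/269 = 56.88 N·m
In lb·ft: 56.88/1.356 = 41.9 lb·ft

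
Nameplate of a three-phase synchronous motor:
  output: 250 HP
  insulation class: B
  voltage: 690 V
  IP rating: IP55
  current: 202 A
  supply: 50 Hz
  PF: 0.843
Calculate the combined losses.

P_in = √3·V·I·cosφ = 1.732×690×202×0.843 = 203505 W
P_out = 250×746 = 186500 W
Losses = P_in − P_out = 203505 − 186500 = 17005 W

17 kW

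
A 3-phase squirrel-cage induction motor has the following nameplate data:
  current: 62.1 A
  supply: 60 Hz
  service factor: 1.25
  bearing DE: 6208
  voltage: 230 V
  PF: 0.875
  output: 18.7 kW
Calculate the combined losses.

P_in = √3·V·I·cosφ = 1.732×230×62.1×0.875 = 21646 W
P_out = 18700 W
Losses = P_in − P_out = 21646 − 18700 = 2946 W

2950 W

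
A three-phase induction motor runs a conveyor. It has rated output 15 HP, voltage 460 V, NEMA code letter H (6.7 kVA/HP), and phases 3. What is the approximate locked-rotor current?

126 A

S_LR = 6.7 × 15 = 100.5 kVA
I_LR = S_LR/(√3·V_L) = 100500/(1.732×460) = 126 A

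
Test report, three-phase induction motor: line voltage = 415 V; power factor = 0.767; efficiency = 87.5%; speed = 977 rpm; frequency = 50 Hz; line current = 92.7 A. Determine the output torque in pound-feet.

322 lb·ft

P_in = √3·V·I·cosφ = 1.732 × 415 × 92.7 × 0.767 = 51106 W
P_out = η·P_in = 0.875 × 51106 = 44718 W
n = 977 rpm
ω = 2π×977/60 = 102.3 rad/s
τ = P_out/ω = 44718/102.3 = 437.1 N·m
In lb·ft: 437.1/1.356 = 322 lb·ft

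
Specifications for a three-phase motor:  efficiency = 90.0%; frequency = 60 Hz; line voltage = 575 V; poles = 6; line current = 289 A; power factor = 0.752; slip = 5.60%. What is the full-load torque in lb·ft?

P_in = √3·V·I·cosφ = 1.732 × 575 × 289 × 0.752 = 216437 W
P_out = η·P_in = 0.9 × 216437 = 194793 W
n_s = 120×60/6 = 1200 rpm; n = 1200×(1−0.056) = 1133 rpm
ω = 2π×1133/60 = 118.6 rad/s
τ = P_out/ω = 194793/118.6 = 1642 N·m
In lb·ft: 1642/1.356 = 1210 lb·ft

1210 lb·ft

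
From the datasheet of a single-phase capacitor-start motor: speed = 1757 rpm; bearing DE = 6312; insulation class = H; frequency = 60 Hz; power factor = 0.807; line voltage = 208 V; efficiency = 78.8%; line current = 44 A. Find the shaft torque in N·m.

31.6 N·m

P_in = V·I·cosφ = 208 × 44 × 0.807 = 7386 W
P_out = η·P_in = 0.788 × 7386 = 5820 W
n = 1757 rpm
ω = 2π×1757/60 = 184 rad/s
τ = P_out/ω = 5820/184 = 31.6 N·m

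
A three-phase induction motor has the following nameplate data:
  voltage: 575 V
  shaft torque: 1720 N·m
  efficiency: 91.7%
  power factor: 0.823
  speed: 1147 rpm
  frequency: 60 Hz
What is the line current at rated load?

275 A

ω = 2π×1147/60 = 120.1 rad/s; P_out = τω = 1720 × 120.1 = 206572 W
P_in = P_out / η = 206572 / 0.917 = 225269 W
I_L = P_in / (√3·V_L·cosφ) = 225269 / (1.732 × 575 × 0.823) = 275 A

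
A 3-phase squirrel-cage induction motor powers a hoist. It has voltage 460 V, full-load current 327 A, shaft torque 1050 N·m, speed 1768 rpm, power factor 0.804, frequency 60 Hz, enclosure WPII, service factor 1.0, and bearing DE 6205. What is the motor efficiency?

ω = 2π × 1768/60 = 185.1 rad/s; P_out = τω = 1050 × 185.1 = 194355 W
P_in = √3·V_L·I_L·cosφ = 1.732 × 460 × 327 × 0.804 = 209464 W
η = P_out / P_in = 194355 / 209464 = 0.928 = 92.8%

92.8 %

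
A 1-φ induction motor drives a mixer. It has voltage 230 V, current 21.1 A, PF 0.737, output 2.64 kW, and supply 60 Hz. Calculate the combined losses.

937 W

P_in = V·I·cosφ = 230×21.1×0.737 = 3577 W
P_out = 2640 W
Losses = P_in − P_out = 3577 − 2640 = 937 W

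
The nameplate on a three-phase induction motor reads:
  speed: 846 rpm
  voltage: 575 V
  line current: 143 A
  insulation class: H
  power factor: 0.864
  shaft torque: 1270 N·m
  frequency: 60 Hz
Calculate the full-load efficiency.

91.4 %

ω = 2π × 846/60 = 88.59 rad/s; P_out = τω = 1270 × 88.59 = 112509 W
P_in = √3·V_L·I_L·cosφ = 1.732 × 575 × 143 × 0.864 = 123045 W
η = P_out / P_in = 112509 / 123045 = 0.914 = 91.4%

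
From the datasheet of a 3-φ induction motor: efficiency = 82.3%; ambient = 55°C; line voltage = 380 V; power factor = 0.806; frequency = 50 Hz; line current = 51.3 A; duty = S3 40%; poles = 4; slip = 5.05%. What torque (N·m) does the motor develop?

P_in = √3·V·I·cosφ = 1.732 × 380 × 51.3 × 0.806 = 27213 W
P_out = η·P_in = 0.823 × 27213 = 22396 W
n_s = 120×50/4 = 1500 rpm; n = 1500×(1−0.0505) = 1424 rpm
ω = 2π×1424/60 = 149.1 rad/s
τ = P_out/ω = 22396/149.1 = 150 N·m

150 N·m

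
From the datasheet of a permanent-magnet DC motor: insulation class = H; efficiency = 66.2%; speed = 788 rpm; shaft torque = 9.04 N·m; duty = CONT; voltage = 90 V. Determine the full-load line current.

12.5 A

ω = 2π×788/60 = 82.52 rad/s; P_out = τω = 9.04 × 82.52 = 746 W
P_in = P_out / η = 746 / 0.662 = 1127 W
I = P_in / V = 1127 / 90 = 12.5 A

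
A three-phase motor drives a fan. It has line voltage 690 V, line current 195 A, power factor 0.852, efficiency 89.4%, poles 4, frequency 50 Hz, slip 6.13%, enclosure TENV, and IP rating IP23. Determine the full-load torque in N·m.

P_in = √3·V·I·cosφ = 1.732 × 690 × 195 × 0.852 = 198551 W
P_out = η·P_in = 0.894 × 198551 = 177505 W
n_s = 120×50/4 = 1500 rpm; n = 1500×(1−0.0613) = 1408 rpm
ω = 2π×1408/60 = 147.4 rad/s
τ = P_out/ω = 177505/147.4 = 1200 N·m

1200 N·m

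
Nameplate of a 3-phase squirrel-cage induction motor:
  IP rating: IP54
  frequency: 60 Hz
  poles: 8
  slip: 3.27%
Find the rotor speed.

871 rpm

n_s = 120f/p = 120×60/8 = 900 rpm
n = n_s(1 − s) = 900 × (1 − 0.0327) = 871 rpm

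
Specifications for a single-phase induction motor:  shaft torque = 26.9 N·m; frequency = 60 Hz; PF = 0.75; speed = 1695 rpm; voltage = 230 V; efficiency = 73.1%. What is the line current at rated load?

ω = 2π×1695/60 = 177.5 rad/s; P_out = τω = 26.9 × 177.5 = 4775 W
P_in = P_out / η = 4775 / 0.731 = 6532 W
I = P_in / (V·cosφ) = 6532 / (230 × 0.75) = 37.9 A

37.9 A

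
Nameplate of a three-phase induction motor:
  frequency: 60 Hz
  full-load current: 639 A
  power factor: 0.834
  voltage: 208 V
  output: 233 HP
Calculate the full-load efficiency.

90.5 %

P_out = 233 × 746 = 173818 W
P_in = √3·V_L·I_L·cosφ = 1.732 × 208 × 639 × 0.834 = 191990 W
η = P_out / P_in = 173818 / 191990 = 0.905 = 90.5%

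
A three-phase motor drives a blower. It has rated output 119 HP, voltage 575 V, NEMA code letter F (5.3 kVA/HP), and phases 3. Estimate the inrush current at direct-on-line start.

633 A

S_LR = 5.3 × 119 = 630.7 kVA
I_LR = S_LR/(√3·V_L) = 630700/(1.732×575) = 633 A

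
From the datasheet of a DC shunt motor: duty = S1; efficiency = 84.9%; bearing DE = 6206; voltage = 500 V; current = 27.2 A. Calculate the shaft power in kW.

11.5 kW

P_in = V·I = 500 × 27.2 = 13600 W
P_out = η·P_in = 0.849 × 13600 = 11546 W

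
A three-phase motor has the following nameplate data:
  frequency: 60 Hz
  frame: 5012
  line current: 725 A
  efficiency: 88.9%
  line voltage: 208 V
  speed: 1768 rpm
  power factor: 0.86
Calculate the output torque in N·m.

1080 N·m

P_in = √3·V·I·cosφ = 1.732 × 208 × 725 × 0.86 = 224620 W
P_out = η·P_in = 0.889 × 224620 = 199687 W
n = 1768 rpm
ω = 2π×1768/60 = 185.1 rad/s
τ = P_out/ω = 199687/185.1 = 1080 N·m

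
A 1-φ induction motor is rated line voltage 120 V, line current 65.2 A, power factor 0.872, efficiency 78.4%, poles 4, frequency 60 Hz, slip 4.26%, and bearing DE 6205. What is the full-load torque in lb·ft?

P_in = V·I·cosφ = 120 × 65.2 × 0.872 = 6823 W
P_out = η·P_in = 0.784 × 6823 = 5349 W
n_s = 120×60/4 = 1800 rpm; n = 1800×(1−0.0426) = 1723 rpm
ω = 2π×1723/60 = 180.4 rad/s
τ = P_out/ω = 5349/180.4 = 29.65 N·m
In lb·ft: 29.65/1.356 = 21.9 lb·ft

21.9 lb·ft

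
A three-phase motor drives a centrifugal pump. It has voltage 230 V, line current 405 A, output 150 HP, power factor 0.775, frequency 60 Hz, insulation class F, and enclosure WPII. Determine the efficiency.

P_out = 150 × 746 = 111900 W
P_in = √3·V_L·I_L·cosφ = 1.732 × 230 × 405 × 0.775 = 125035 W
η = P_out / P_in = 111900 / 125035 = 0.895 = 89.5%

89.5 %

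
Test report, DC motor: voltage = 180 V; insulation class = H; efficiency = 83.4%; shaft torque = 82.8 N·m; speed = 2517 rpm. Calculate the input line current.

145 A

ω = 2π×2517/60 = 263.6 rad/s; P_out = τω = 82.8 × 263.6 = 21826 W
P_in = P_out / η = 21826 / 0.834 = 26170 W
I = P_in / V = 26170 / 180 = 145 A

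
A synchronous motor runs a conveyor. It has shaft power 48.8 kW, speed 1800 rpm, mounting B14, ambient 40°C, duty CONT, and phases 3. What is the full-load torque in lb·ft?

ω = 2π × 1800/60 = 188.5 rad/s
τ = P/ω = 48800/188.5 = 258.9 N·m
In lb·ft: 258.9/1.356 = 191 lb·ft

191 lb·ft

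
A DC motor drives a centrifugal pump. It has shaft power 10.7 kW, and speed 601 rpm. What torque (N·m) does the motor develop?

ω = 2π × 601/60 = 62.94 rad/s
τ = P/ω = 10700/62.94 = 170 N·m

170 N·m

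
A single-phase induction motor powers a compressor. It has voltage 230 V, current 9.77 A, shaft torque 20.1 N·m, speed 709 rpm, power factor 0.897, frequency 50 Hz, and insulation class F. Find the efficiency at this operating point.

ω = 2π × 709/60 = 74.25 rad/s; P_out = τω = 20.1 × 74.25 = 1492 W
P_in = V·I·cosφ = 230 × 9.77 × 0.897 = 2016 W
η = P_out / P_in = 1492 / 2016 = 0.740 = 74.0%

74.0 %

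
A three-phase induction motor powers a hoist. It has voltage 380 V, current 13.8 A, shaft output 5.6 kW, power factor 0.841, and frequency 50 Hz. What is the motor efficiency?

P_out = 5.6 kW = 5600 W
P_in = √3·V_L·I_L·cosφ = 1.732 × 380 × 13.8 × 0.841 = 7638 W
η = P_out / P_in = 5600 / 7638 = 0.733 = 73.3%

73.3 %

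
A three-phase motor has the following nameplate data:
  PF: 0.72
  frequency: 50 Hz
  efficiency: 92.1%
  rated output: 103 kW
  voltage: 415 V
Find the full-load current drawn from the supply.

216 A

P_out = 103 kW = 103000 W
P_in = P_out / η = 103000 / 0.921 = 111835 W
I_L = P_in / (√3·V_L·cosφ) = 111835 / (1.732 × 415 × 0.72) = 216 A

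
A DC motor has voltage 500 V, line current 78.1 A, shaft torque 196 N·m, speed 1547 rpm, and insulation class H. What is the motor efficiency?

81.3 %

ω = 2π × 1547/60 = 162 rad/s; P_out = τω = 196 × 162 = 31752 W
P_in = V·I = 500 × 78.1 = 39050 W
η = P_out / P_in = 31752 / 39050 = 0.813 = 81.3%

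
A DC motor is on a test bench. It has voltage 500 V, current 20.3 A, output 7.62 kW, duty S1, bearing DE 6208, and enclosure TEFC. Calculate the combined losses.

2.53 kW

P_in = V·I = 500×20.3 = 10150 W
P_out = 7620 W
Losses = P_in − P_out = 10150 − 7620 = 2530 W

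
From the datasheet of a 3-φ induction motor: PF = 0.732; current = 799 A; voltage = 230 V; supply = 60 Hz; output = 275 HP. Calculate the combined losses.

P_in = √3·V·I·cosφ = 1.732×230×799×0.732 = 232988 W
P_out = 275×746 = 205150 W
Losses = P_in − P_out = 232988 − 205150 = 27838 W

27.8 kW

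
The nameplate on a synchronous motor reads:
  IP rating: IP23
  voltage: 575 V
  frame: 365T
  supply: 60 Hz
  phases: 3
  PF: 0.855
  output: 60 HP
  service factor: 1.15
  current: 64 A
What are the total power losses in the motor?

P_in = √3·V·I·cosφ = 1.732×575×64×0.855 = 54496 W
P_out = 60×746 = 44760 W
Losses = P_in − P_out = 54496 − 44760 = 9736 W

9740 W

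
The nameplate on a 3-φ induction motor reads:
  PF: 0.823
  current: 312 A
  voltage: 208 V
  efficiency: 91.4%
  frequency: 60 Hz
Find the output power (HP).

P_in = √3·V·I·cosφ = 1.732 × 208 × 312 × 0.823 = 92505 W
P_out = η·P_in = 0.914 × 92505 = 84550 W
= 84550/746 = 113 HP

113 HP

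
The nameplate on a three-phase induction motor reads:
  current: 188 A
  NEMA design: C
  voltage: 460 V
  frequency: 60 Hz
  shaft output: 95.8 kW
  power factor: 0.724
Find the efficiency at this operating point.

P_out = 95.8 kW = 95800 W
P_in = √3·V_L·I_L·cosφ = 1.732 × 460 × 188 × 0.724 = 108443 W
η = P_out / P_in = 95800 / 108443 = 0.883 = 88.3%

88.3 %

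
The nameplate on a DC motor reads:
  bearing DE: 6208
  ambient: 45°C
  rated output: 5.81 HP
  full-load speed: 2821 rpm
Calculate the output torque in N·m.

P_out = 5.81 × 746 = 4334 W
ω = 2π × 2821/60 = 295.4 rad/s
τ = P_out/ω = 4334/295.4 = 14.7 N·m

14.7 N·m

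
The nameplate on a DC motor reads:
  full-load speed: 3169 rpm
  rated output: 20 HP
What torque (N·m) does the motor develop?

45 N·m

P_out = 20 × 746 = 14920 W
ω = 2π × 3169/60 = 331.9 rad/s
τ = P_out/ω = 14920/331.9 = 45 N·m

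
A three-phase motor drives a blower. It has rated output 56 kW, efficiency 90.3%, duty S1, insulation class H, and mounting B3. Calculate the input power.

P_out = 56000 W
P_in = P_out/η = 56000/0.903 = 62016 W = 62 kW

62 kW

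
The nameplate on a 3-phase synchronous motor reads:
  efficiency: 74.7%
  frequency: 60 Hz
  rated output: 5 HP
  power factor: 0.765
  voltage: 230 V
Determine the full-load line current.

P_out = 5 × 746 = 3730 W
P_in = P_out / η = 3730 / 0.747 = 4993 W
I_L = P_in / (√3·V_L·cosφ) = 4993 / (1.732 × 230 × 0.765) = 16.4 A

16.4 A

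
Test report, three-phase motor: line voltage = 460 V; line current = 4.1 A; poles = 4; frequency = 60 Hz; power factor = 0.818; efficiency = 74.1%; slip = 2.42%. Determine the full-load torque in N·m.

10.8 N·m

P_in = √3·V·I·cosφ = 1.732 × 460 × 4.1 × 0.818 = 2672 W
P_out = η·P_in = 0.741 × 2672 = 1980 W
n_s = 120×60/4 = 1800 rpm; n = 1800×(1−0.0242) = 1756 rpm
ω = 2π×1756/60 = 183.9 rad/s
τ = P_out/ω = 1980/183.9 = 10.8 N·m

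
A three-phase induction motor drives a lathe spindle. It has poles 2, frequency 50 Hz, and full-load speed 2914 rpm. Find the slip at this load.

n_s = 120f/p = 120×50/2 = 3000 rpm
s = (n_s − n)/n_s = (3000 − 2914)/3000 = 0.0287

2.9 %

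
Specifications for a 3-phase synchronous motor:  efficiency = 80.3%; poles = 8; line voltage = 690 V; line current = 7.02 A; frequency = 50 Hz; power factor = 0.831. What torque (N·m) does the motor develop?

P_in = √3·V·I·cosφ = 1.732 × 690 × 7.02 × 0.831 = 6972 W
P_out = η·P_in = 0.803 × 6972 = 5599 W
n = n_s = 120×50/8 = 750 rpm (synchronous)
ω = 2π×750/60 = 78.54 rad/s
τ = P_out/ω = 5599/78.54 = 71.3 N·m

71.3 N·m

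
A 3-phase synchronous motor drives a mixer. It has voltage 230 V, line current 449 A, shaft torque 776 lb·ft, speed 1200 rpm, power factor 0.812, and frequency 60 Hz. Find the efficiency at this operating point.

τ = 776 lb·ft × 1.356 = 1052 N·m
ω = 2π × 1200/60 = 125.7 rad/s; P_out = τω = 1052 × 125.7 = 132236 W
P_in = √3·V_L·I_L·cosφ = 1.732 × 230 × 449 × 0.812 = 145237 W
η = P_out / P_in = 132236 / 145237 = 0.910 = 91.0%

91.0 %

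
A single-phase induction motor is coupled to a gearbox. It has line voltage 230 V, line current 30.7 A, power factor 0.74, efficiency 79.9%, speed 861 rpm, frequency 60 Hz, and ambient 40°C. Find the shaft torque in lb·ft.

P_in = V·I·cosφ = 230 × 30.7 × 0.74 = 5225 W
P_out = η·P_in = 0.799 × 5225 = 4175 W
n = 861 rpm
ω = 2π×861/60 = 90.16 rad/s
τ = P_out/ω = 4175/90.16 = 46.31 N·m
In lb·ft: 46.31/1.356 = 34.2 lb·ft

34.2 lb·ft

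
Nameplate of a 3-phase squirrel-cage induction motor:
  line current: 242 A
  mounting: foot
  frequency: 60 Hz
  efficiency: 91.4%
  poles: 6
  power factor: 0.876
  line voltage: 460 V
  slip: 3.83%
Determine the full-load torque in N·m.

1280 N·m

P_in = √3·V·I·cosφ = 1.732 × 460 × 242 × 0.876 = 168898 W
P_out = η·P_in = 0.914 × 168898 = 154373 W
n_s = 120×60/6 = 1200 rpm; n = 1200×(1−0.0383) = 1154 rpm
ω = 2π×1154/60 = 120.8 rad/s
τ = P_out/ω = 154373/120.8 = 1280 N·m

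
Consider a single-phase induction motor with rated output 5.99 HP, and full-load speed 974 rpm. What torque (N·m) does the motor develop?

43.8 N·m

P_out = 5.99 × 746 = 4469 W
ω = 2π × 974/60 = 102 rad/s
τ = P_out/ω = 4469/102 = 43.8 N·m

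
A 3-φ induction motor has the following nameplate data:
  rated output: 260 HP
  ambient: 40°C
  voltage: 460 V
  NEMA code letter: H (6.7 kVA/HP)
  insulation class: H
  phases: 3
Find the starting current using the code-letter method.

2190 A

S_LR = 6.7 × 260 = 1742 kVA
I_LR = S_LR/(√3·V_L) = 1742000/(1.732×460) = 2190 A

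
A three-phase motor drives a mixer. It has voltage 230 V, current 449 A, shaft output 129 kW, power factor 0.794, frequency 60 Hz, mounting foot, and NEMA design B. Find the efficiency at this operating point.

90.8 %

P_out = 129 kW = 129000 W
P_in = √3·V_L·I_L·cosφ = 1.732 × 230 × 449 × 0.794 = 142018 W
η = P_out / P_in = 129000 / 142018 = 0.908 = 90.8%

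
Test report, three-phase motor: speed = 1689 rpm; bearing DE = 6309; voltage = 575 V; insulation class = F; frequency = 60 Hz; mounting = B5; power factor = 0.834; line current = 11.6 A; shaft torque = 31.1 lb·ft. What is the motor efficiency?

τ = 31.1 lb·ft × 1.356 = 42.17 N·m
ω = 2π × 1689/60 = 176.9 rad/s; P_out = τω = 42.17 × 176.9 = 7460 W
P_in = √3·V_L·I_L·cosφ = 1.732 × 575 × 11.6 × 0.834 = 9635 W
η = P_out / P_in = 7460 / 9635 = 0.774 = 77.4%

77.4 %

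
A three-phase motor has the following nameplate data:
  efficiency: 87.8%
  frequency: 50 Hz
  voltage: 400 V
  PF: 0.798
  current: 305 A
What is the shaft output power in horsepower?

P_in = √3·V·I·cosφ = 1.732 × 400 × 305 × 0.798 = 168621 W
P_out = η·P_in = 0.878 × 168621 = 148049 W
= 148049/746 = 198 HP

198 HP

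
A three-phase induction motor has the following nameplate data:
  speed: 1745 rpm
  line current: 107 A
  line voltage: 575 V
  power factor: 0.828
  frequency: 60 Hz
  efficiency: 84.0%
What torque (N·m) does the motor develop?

406 N·m

P_in = √3·V·I·cosφ = 1.732 × 575 × 107 × 0.828 = 88233 W
P_out = η·P_in = 0.84 × 88233 = 74116 W
n = 1745 rpm
ω = 2π×1745/60 = 182.7 rad/s
τ = P_out/ω = 74116/182.7 = 406 N·m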